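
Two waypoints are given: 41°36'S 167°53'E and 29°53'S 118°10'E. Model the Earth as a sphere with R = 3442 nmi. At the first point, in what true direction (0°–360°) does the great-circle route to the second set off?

N = sin Δλ·cos φ₂ = -0.6614;  D = cos φ₁ sin φ₂ − sin φ₁ cos φ₂ cos Δλ = -0.0004
initial course = atan2(N, D) = 269.97°

270.0°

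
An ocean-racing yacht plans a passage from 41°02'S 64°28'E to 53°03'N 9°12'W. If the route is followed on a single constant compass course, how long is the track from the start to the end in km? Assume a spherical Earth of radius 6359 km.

Rhumb course C = atan2(Δλ, Δψ) with Δψ = ln[tan(π/4+φ₂/2)/tan(π/4+φ₁/2)] = +1.8829, Δλ = -1.2857 → C = 325.67°
d = R·|Δφ| / |cos C| = 6359·1.64206 / 0.82584 = 12644 km

12644 km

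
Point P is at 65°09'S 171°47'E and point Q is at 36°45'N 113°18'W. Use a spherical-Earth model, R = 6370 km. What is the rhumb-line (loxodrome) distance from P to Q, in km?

Δψ = ln[tan(π/4+φ₂/2)/tan(π/4+φ₁/2)] = +2.2032;  Δφ = +1.7785 rad,  Δλ = +1.3075 rad
q = Δφ/Δψ = 0.8072
d = R·√(Δφ² + q²Δλ²) = 6370·2.06811 = 13174 km

13174 km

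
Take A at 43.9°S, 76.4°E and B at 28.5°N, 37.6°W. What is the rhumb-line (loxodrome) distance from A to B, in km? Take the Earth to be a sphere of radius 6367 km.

14160 km

Rhumb course C = atan2(Δλ, Δψ) with Δψ = ln[tan(π/4+φ₂/2)/tan(π/4+φ₁/2)] = +1.3738, Δλ = -1.9897 → C = 304.62°
d = R·|Δφ| / |cos C| = 6367·1.26362 / 0.56818 = 14160 km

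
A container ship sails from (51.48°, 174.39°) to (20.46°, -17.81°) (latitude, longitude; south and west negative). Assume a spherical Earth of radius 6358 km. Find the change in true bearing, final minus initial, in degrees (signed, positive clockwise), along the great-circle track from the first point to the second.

+160.1°

Initial bearing θ₁ = atan2(sin Δλ cos φ₂, cos φ₁ sin φ₂ − sin φ₁ cos φ₂ cos Δλ) = 11.97°
Final bearing θ₂ = (initial bearing from the destination back to the start) + 180° = 172.08°
Δθ = θ₂ − θ₁ = +160.1°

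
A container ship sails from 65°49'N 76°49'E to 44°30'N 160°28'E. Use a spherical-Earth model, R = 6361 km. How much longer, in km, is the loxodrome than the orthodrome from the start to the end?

Great circle: cos σ = sin φ₁ sin φ₂ + cos φ₁ cos φ₂ cos Δλ,  σ = 0.8343 rad → d_gc = 5306.8 km
Rhumb line: Δψ = -0.6716, q = Δφ/Δψ = 0.5540, d_rh = R√(Δφ²+q²Δλ²) = 5662.7 km
Excess = 5662.7 − 5306.8 = 355.9 ≈ 356 km

356 km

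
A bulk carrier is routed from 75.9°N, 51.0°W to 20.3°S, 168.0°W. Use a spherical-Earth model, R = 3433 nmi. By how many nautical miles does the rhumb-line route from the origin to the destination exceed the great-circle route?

Great circle: cos σ = sin φ₁ sin φ₂ + cos φ₁ cos φ₂ cos Δλ,  σ = 2.0266 rad → d_gc = 6957.4 nmi
Rhumb line: Δψ = -2.4521, q = Δφ/Δψ = 0.6847, d_rh = R√(Δφ²+q²Δλ²) = 7501.0 nmi
Excess = 7501.0 − 6957.4 = 543.6 ≈ 544 nmi

544 nmi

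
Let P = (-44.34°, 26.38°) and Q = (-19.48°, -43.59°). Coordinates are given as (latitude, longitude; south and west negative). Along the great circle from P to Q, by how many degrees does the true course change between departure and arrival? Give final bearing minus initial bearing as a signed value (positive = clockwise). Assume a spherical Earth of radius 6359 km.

Initial bearing θ₁ = atan2(sin Δλ cos φ₂, cos φ₁ sin φ₂ − sin φ₁ cos φ₂ cos Δλ) = 269.17°
Final bearing θ₂ = (initial bearing from the destination back to the start) + 180° = 310.66°
Δθ = θ₂ − θ₁ = +41.5°

+41.5°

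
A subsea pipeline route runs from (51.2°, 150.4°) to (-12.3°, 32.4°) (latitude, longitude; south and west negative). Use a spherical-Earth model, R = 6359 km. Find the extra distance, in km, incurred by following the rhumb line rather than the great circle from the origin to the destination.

523 km

Great circle: cos σ = sin φ₁ sin φ₂ + cos φ₁ cos φ₂ cos Δλ,  σ = 2.0414 rad → d_gc = 12981.4 km
Rhumb line: Δψ = -1.2600, q = Δφ/Δψ = 0.8796, d_rh = R√(Δφ²+q²Δλ²) = 13504.0 km
Excess = 13504.0 − 12981.4 = 522.6 ≈ 523 km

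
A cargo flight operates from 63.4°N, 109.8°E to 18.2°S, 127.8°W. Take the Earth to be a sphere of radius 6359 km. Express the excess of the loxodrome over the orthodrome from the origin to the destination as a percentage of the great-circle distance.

Great circle: σ = 2.1027 rad → d_gc = Rσ = 13371.2 km
Rhumb: Δφ = -1.4242, Δλ = +2.1363, Δψ = -1.7654, q = Δφ/Δψ = 0.8067 → d_rh = R√(Δφ²+q²Δλ²) = 14216.8 km
Excess = (14216.8 − 13371.2) / 13371.2 = 845.6 / 13371.2 = 6.32% ≈ 6.3%

6.3%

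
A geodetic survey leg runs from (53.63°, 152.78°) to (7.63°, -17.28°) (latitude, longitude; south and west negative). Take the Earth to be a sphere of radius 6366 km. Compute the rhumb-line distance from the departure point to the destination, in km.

16306 km

Rhumb course C = atan2(Δλ, Δψ) with Δψ = ln[tan(π/4+φ₂/2)/tan(π/4+φ₁/2)] = -0.9797, Δλ = -2.9681 → C = 251.73°
d = R·|Δφ| / |cos C| = 6366·0.80285 / 0.31344 = 16306 km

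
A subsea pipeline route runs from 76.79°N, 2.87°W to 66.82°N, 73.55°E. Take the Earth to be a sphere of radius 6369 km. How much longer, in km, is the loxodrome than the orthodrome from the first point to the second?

Great circle: cos σ = sin φ₁ sin φ₂ + cos φ₁ cos φ₂ cos Δλ,  σ = 0.4126 rad → d_gc = 2628.1 km
Rhumb line: Δψ = -0.5716, q = Δφ/Δψ = 0.3044, d_rh = R√(Δφ²+q²Δλ²) = 2813.3 km
Excess = 2813.3 − 2628.1 = 185.2 ≈ 185 km

185 km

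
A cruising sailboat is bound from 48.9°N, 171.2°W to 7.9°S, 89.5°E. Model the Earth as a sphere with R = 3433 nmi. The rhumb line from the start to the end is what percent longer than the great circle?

Great circle: σ = 1.7811 rad → d_gc = Rσ = 6114.7 nmi
Rhumb: Δφ = -0.9913, Δλ = -1.7331, Δψ = -1.1195, q = Δφ/Δψ = 0.8856 → d_rh = R√(Δφ²+q²Δλ²) = 6272.4 nmi
Excess = (6272.4 − 6114.7) / 6114.7 = 157.7 / 6114.7 = 2.58% ≈ 2.6%

2.6%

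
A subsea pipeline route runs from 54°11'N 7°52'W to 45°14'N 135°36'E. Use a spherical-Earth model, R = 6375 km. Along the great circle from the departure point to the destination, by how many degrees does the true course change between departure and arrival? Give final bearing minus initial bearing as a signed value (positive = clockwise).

+133.3°

Initial bearing θ₁ = atan2(sin Δλ cos φ₂, cos φ₁ sin φ₂ − sin φ₁ cos φ₂ cos Δλ) = 25.62°
Final bearing θ₂ = (initial bearing from the destination back to the start) + 180° = 158.94°
Δθ = θ₂ − θ₁ = +133.3°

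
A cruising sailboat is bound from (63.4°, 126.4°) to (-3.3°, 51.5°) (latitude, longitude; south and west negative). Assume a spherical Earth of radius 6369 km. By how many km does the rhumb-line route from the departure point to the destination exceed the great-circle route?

245 km

Great circle: cos σ = sin φ₁ sin φ₂ + cos φ₁ cos φ₂ cos Δλ,  σ = 1.5058 rad → d_gc = 9590.3 km
Rhumb line: Δψ = -1.4999, q = Δφ/Δψ = 0.7761, d_rh = R√(Δφ²+q²Δλ²) = 9835.2 km
Excess = 9835.2 − 9590.3 = 244.9 ≈ 245 km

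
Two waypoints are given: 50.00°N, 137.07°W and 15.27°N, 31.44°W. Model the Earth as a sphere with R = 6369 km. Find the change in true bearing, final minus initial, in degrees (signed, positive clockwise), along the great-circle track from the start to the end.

+73.4°

Initial bearing θ₁ = atan2(sin Δλ cos φ₂, cos φ₁ sin φ₂ − sin φ₁ cos φ₂ cos Δλ) = 68.37°
Final bearing θ₂ = (initial bearing from the destination back to the start) + 180° = 141.73°
Δθ = θ₂ − θ₁ = +73.4°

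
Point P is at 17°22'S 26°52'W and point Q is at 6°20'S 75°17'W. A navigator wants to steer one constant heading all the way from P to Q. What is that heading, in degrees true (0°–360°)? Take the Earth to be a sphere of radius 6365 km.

Meridional parts: M(φ₁)=-0.3079, M(φ₂)=-0.1108 → ΔM = +0.1971;  Δλ = -0.8450 rad
tan C = Δλ / ΔM = -4.2875 → C = 283.13°

283.1°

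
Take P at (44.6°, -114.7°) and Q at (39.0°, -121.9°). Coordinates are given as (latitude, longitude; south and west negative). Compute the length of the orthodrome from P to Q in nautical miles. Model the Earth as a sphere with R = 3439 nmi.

465 nmi

cos σ = sin φ₁ sin φ₂ + cos φ₁ cos φ₂ cos Δλ
      = sin(44.60°)sin(39.00°) + cos(44.60°)cos(39.00°)cos(-7.20°) = 0.9909
σ = 7.751° → d = Rσ = 3439·0.13528 = 465 nmi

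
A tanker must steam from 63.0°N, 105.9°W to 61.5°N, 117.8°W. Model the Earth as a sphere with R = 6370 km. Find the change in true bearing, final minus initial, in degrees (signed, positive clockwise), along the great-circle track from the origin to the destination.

At departure: θ₁ = atan2(sin Δλ cos φ₂, cos φ₁ sin φ₂ − sin φ₁ cos φ₂ cos Δλ) = 260.17°
At arrival: θ₂ = atan2(sin Δλ cos φ₁, −cos φ₂ sin φ₁ + sin φ₂ cos φ₁ cos Δλ) = 249.63°
Δθ = θ₂ − θ₁ = -10.5°

-10.5°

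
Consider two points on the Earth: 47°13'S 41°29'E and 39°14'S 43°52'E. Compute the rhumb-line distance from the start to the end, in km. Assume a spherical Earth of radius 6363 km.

907 km

Δψ = ln[tan(π/4+φ₂/2)/tan(π/4+φ₁/2)] = +0.1916;  Δφ = +0.1393 rad,  Δλ = +0.0416 rad
q = Δφ/Δψ = 0.7270
d = R·√(Δφ² + q²Δλ²) = 6363·0.14258 = 907 km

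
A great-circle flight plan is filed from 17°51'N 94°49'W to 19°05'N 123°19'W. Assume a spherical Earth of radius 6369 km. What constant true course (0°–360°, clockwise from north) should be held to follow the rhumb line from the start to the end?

272.6°

Meridional parts: M(φ₁)=+0.3167, M(φ₂)=+0.3394 → ΔM = +0.0227;  Δλ = -0.4974 rad
tan C = Δλ / ΔM = -21.9177 → C = 272.61°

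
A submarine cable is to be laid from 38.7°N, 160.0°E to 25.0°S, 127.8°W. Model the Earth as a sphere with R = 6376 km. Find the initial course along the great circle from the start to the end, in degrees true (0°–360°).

N = sin Δλ·cos φ₂ = +0.8629;  D = cos φ₁ sin φ₂ − sin φ₁ cos φ₂ cos Δλ = -0.5031
initial course = atan2(N, D) = 120.24°

120.2°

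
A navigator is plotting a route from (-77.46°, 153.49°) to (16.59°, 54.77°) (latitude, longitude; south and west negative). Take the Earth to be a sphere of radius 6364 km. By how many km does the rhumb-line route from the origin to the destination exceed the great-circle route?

Great circle: cos σ = sin φ₁ sin φ₂ + cos φ₁ cos φ₂ cos Δλ,  σ = 1.8863 rad → d_gc = 12004.2 km
Rhumb line: Δψ = +2.5021, q = Δφ/Δψ = 0.6560, d_rh = R√(Δφ²+q²Δλ²) = 12683.6 km
Excess = 12683.6 − 12004.2 = 679.4 ≈ 679 km

679 km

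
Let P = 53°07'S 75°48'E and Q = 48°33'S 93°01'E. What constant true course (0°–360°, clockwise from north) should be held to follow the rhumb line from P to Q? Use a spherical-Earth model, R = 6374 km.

67.2°

Δψ = ln[tan(π/4+φ₂/2)/tan(π/4+φ₁/2)] = +0.1263
Δλ = +0.3005 rad (taken the short way round)
course = atan2(Δλ, Δψ) = 67.20°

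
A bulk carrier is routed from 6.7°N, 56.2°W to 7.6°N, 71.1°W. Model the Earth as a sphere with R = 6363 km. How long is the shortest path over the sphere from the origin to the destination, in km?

1645 km

Haversine: a = sin²(Δφ/2)+cos φ₁ cos φ₂ sin²(Δλ/2) = 0.01661;  σ = 2·atan2(√a,√(1−a))
σ = 14.811° → d = Rσ = 6363·0.25850 = 1645 km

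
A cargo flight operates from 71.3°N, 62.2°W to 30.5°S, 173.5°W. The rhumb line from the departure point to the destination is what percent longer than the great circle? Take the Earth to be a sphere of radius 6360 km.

5.0%

Great circle: σ = 2.1909 rad → d_gc = Rσ = 13933.9 km
Rhumb: Δφ = -1.7767, Δλ = -1.9426, Δψ = -2.3633, q = Δφ/Δψ = 0.7518 → d_rh = R√(Δφ²+q²Δλ²) = 14627.5 km
Excess = (14627.5 − 13933.9) / 13933.9 = 693.6 / 13933.9 = 4.98% ≈ 5.0%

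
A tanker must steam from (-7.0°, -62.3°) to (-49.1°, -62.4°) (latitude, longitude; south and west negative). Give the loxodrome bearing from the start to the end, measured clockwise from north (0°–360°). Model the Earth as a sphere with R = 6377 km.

Δψ = ln[tan(π/4+φ₂/2)/tan(π/4+φ₁/2)] = -0.8640
Δλ = -0.0017 rad (taken the short way round)
course = atan2(Δλ, Δψ) = 180.12°

180.1°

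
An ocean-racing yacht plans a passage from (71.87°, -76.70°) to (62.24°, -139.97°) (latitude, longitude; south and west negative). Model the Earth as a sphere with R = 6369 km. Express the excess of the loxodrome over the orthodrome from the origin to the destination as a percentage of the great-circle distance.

4.5%

Great circle: σ = 0.4367 rad → d_gc = Rσ = 2781.2 km
Rhumb: Δφ = -0.1681, Δλ = -1.1043, Δψ = -0.4375, q = Δφ/Δψ = 0.3842 → d_rh = R√(Δφ²+q²Δλ²) = 2906.4 km
Excess = (2906.4 − 2781.2) / 2781.2 = 125.2 / 2781.2 = 4.50% ≈ 4.5%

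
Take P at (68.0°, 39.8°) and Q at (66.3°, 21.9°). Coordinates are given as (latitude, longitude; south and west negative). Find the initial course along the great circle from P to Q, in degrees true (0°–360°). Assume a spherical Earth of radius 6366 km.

N = sin Δλ·cos φ₂ = -0.1235;  D = cos φ₁ sin φ₂ − sin φ₁ cos φ₂ cos Δλ = -0.0116
initial course = atan2(N, D) = 264.62°

264.6°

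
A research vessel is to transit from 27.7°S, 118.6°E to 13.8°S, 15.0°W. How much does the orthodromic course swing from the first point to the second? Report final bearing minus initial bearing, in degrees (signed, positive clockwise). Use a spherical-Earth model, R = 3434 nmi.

+79.6°

At departure: θ₁ = atan2(sin Δλ cos φ₂, cos φ₁ sin φ₂ − sin φ₁ cos φ₂ cos Δλ) = 233.39°
At arrival: θ₂ = atan2(sin Δλ cos φ₁, −cos φ₂ sin φ₁ + sin φ₂ cos φ₁ cos Δλ) = 312.96°
Δθ = θ₂ − θ₁ = +79.6°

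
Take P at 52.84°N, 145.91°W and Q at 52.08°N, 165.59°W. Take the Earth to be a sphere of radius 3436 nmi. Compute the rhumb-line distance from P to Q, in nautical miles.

Rhumb course C = atan2(Δλ, Δψ) with Δψ = ln[tan(π/4+φ₂/2)/tan(π/4+φ₁/2)] = -0.0218, Δλ = -0.3435 → C = 266.37°
d = R·|Δφ| / |cos C| = 3436·0.01326 / 0.06325 = 721 nmi

721 nmi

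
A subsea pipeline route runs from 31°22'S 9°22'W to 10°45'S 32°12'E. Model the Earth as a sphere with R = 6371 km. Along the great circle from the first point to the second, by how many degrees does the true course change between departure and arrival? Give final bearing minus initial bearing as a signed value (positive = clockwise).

At departure: θ₁ = atan2(sin Δλ cos φ₂, cos φ₁ sin φ₂ − sin φ₁ cos φ₂ cos Δλ) = 71.09°
At arrival: θ₂ = atan2(sin Δλ cos φ₁, −cos φ₂ sin φ₁ + sin φ₂ cos φ₁ cos Δλ) = 55.30°
Δθ = θ₂ − θ₁ = -15.8°

-15.8°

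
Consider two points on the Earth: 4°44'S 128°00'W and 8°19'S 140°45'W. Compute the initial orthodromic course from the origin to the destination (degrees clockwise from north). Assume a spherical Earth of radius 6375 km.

253.5°

N = sin Δλ·cos φ₂ = -0.2184;  D = cos φ₁ sin φ₂ − sin φ₁ cos φ₂ cos Δλ = -0.0645
initial course = atan2(N, D) = 253.54°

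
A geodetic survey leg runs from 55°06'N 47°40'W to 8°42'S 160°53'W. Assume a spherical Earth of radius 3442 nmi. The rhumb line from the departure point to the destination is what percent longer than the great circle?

Great circle: σ = 1.9252 rad → d_gc = Rσ = 6626.4 nmi
Rhumb: Δφ = -1.1135, Δλ = -1.9760, Δψ = -1.3097, q = Δφ/Δψ = 0.8502 → d_rh = R√(Δφ²+q²Δλ²) = 6937.4 nmi
Excess = (6937.4 − 6626.4) / 6626.4 = 311.0 / 6626.4 = 4.69% ≈ 4.7%

4.7%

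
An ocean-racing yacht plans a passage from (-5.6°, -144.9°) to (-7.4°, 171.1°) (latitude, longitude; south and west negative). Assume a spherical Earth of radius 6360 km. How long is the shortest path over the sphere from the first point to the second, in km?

cos σ = sin φ₁ sin φ₂ + cos φ₁ cos φ₂ cos Δλ
      = sin(-5.60°)sin(-7.40°) + cos(-5.60°)cos(-7.40°)cos(-44.00°) = 0.7225
σ = 43.738° → d = Rσ = 6360·0.76337 = 4855 km

4855 km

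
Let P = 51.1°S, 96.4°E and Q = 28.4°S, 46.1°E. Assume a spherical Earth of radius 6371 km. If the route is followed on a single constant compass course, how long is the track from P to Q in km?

4928 km

Δψ = ln[tan(π/4+φ₂/2)/tan(π/4+φ₁/2)] = +0.5236;  Δφ = +0.3962 rad,  Δλ = -0.8779 rad
q = Δφ/Δψ = 0.7567
d = R·√(Δφ² + q²Δλ²) = 6371·0.77347 = 4928 km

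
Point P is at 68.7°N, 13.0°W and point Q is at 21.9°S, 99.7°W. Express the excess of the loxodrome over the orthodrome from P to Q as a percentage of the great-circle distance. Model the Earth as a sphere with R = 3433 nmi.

Great circle: σ = 1.9051 rad → d_gc = Rσ = 6540.2 nmi
Rhumb: Δφ = -1.5813, Δλ = -1.5132, Δψ = -2.0629, q = Δφ/Δψ = 0.7665 → d_rh = R√(Δφ²+q²Δλ²) = 6732.3 nmi
Excess = (6732.3 − 6540.2) / 6540.2 = 192.1 / 6540.2 = 2.94% ≈ 2.9%

2.9%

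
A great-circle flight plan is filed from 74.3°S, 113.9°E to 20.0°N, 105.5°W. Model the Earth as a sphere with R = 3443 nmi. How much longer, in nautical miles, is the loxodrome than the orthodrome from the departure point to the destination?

901 nmi

Great circle: cos σ = sin φ₁ sin φ₂ + cos φ₁ cos φ₂ cos Δλ,  σ = 2.1244 rad → d_gc = 7314.3 nmi
Rhumb line: Δψ = +2.3378, q = Δφ/Δψ = 0.7040, d_rh = R√(Δφ²+q²Δλ²) = 8215.3 nmi
Excess = 8215.3 − 7314.3 = 901.0 ≈ 901 nmi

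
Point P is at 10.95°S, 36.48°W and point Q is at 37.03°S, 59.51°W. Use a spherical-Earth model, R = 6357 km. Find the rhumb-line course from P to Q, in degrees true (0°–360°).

Meridional parts: M(φ₁)=-0.1923, M(φ₂)=-0.6966 → ΔM = -0.5044;  Δλ = -0.4019 rad
tan C = Δλ / ΔM = +0.7970 → C = 218.55°

218.6°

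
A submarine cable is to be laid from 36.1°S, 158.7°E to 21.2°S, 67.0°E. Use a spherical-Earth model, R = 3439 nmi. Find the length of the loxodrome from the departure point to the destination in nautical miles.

4891 nmi

Δψ = ln[tan(π/4+φ₂/2)/tan(π/4+φ₁/2)] = +0.2977;  Δφ = +0.2601 rad,  Δλ = -1.6005 rad
q = Δφ/Δψ = 0.8736
d = R·√(Δφ² + q²Δλ²) = 3439·1.42215 = 4891 nmi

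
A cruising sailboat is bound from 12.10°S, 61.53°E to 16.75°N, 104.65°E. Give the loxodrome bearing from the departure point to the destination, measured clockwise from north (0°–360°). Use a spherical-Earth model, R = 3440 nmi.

55.9°

Meridional parts: M(φ₁)=-0.2128, M(φ₂)=+0.2966 → ΔM = +0.5094;  Δλ = +0.7526 rad
tan C = Δλ / ΔM = +1.4775 → C = 55.91°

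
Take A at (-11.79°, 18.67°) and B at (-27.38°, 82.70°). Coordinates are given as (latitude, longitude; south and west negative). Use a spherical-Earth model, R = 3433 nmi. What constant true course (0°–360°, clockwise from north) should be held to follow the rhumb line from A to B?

Δψ = ln[tan(π/4+φ₂/2)/tan(π/4+φ₁/2)] = -0.2899
Δλ = +1.1175 rad (taken the short way round)
course = atan2(Δλ, Δψ) = 104.54°

104.5°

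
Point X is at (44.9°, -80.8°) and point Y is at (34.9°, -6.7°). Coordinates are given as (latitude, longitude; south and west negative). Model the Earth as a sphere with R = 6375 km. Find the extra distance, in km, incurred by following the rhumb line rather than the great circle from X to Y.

Great circle: cos σ = sin φ₁ sin φ₂ + cos φ₁ cos φ₂ cos Δλ,  σ = 0.9728 rad → d_gc = 6201.4 km
Rhumb line: Δψ = -0.2282, q = Δφ/Δψ = 0.7648, d_rh = R√(Δφ²+q²Δλ²) = 6403.2 km
Excess = 6403.2 − 6201.4 = 201.8 ≈ 202 km

202 km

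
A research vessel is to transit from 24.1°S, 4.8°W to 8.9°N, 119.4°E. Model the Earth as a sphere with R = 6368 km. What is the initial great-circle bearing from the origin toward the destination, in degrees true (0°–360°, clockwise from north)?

96.0°

N = sin Δλ·cos φ₂ = +0.8171;  D = cos φ₁ sin φ₂ − sin φ₁ cos φ₂ cos Δλ = -0.0855
initial course = atan2(N, D) = 95.98°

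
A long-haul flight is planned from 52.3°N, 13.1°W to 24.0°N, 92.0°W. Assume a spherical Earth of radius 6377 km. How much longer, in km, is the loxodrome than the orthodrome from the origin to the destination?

258 km

Great circle: cos σ = sin φ₁ sin φ₂ + cos φ₁ cos φ₂ cos Δλ,  σ = 1.1270 rad → d_gc = 7186.9 km
Rhumb line: Δψ = -0.6430, q = Δφ/Δψ = 0.7682, d_rh = R√(Δφ²+q²Δλ²) = 7444.8 km
Excess = 7444.8 − 7186.9 = 257.9 ≈ 258 km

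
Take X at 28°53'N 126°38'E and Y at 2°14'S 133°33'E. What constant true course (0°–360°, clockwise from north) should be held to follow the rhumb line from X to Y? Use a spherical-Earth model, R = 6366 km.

Meridional parts: M(φ₁)=+0.5269, M(φ₂)=-0.0390 → ΔM = -0.5659;  Δλ = +0.1207 rad
tan C = Δλ / ΔM = -0.2133 → C = 167.96°

168.0°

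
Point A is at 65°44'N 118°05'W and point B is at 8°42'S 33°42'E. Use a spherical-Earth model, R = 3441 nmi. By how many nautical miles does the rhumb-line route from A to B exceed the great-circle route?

1123 nmi

Great circle: cos σ = sin φ₁ sin φ₂ + cos φ₁ cos φ₂ cos Δλ,  σ = 2.0896 rad → d_gc = 7190.4 nmi
Rhumb line: Δψ = -1.6896, q = Δφ/Δψ = 0.7689, d_rh = R√(Δφ²+q²Δλ²) = 8313.1 nmi
Excess = 8313.1 − 7190.4 = 1122.7 ≈ 1123 nmi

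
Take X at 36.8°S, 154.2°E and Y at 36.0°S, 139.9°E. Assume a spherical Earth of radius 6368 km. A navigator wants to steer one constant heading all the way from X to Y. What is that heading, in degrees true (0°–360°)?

274.0°

Meridional parts: M(φ₁)=-0.6916, M(φ₂)=-0.6743 → ΔM = +0.0173;  Δλ = -0.2496 rad
tan C = Δλ / ΔM = -14.3872 → C = 273.98°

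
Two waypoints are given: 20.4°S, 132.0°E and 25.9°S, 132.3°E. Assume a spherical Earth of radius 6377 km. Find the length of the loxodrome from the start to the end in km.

Δψ = ln[tan(π/4+φ₂/2)/tan(π/4+φ₁/2)] = -0.1045;  Δφ = -0.0960 rad,  Δλ = +0.0052 rad
q = Δφ/Δψ = 0.9190
d = R·√(Δφ² + q²Δλ²) = 6377·0.09611 = 613 km

613 km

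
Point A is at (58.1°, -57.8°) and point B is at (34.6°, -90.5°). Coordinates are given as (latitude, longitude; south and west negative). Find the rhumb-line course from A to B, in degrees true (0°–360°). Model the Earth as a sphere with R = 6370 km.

223.2°

Δψ = ln[tan(π/4+φ₂/2)/tan(π/4+φ₁/2)] = -0.6081
Δλ = -0.5707 rad (taken the short way round)
course = atan2(Δλ, Δψ) = 223.18°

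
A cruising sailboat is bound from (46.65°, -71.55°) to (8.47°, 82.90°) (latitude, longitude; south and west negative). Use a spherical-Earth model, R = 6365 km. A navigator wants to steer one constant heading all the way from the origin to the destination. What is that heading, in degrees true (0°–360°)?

Meridional parts: M(φ₁)=+0.9227, M(φ₂)=+0.1484 → ΔM = -0.7743;  Δλ = +2.6957 rad
tan C = Δλ / ΔM = -3.4813 → C = 106.03°

106.0°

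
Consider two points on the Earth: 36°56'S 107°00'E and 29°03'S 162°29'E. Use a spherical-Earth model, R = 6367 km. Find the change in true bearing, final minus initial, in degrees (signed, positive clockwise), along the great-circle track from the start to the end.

-32.0°

Initial bearing θ₁ = atan2(sin Δλ cos φ₂, cos φ₁ sin φ₂ − sin φ₁ cos φ₂ cos Δλ) = 97.16°
Final bearing θ₂ = (initial bearing from the destination back to the start) + 180° = 65.13°
Δθ = θ₂ − θ₁ = -32.0°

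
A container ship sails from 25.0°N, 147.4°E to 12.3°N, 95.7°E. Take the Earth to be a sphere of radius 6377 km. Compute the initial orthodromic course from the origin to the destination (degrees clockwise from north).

265.3°

θ = atan2( sin Δλ·cos φ₂ ,  cos φ₁ sin φ₂ − sin φ₁ cos φ₂ cos Δλ )
  = atan2(-0.7668, -0.0628) = 265.31°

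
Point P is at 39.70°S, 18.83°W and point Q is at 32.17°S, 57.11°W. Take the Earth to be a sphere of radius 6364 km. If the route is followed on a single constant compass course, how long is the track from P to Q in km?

3538 km

Δψ = ln[tan(π/4+φ₂/2)/tan(π/4+φ₁/2)] = +0.1626;  Δφ = +0.1314 rad,  Δλ = -0.6681 rad
q = Δφ/Δψ = 0.8085
d = R·√(Δφ² + q²Δλ²) = 6364·0.55592 = 3538 km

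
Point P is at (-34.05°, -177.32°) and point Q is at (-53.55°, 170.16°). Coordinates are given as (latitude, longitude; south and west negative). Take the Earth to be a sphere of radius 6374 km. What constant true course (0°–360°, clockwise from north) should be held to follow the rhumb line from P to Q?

204.6°

Meridional parts: M(φ₁)=-0.6327, M(φ₂)=-1.1109 → ΔM = -0.4782;  Δλ = -0.2185 rad
tan C = Δλ / ΔM = +0.4570 → C = 204.56°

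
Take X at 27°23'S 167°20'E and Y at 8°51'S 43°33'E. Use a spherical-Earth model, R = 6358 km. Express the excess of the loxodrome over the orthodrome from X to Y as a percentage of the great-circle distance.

Great circle: σ = 2.0011 rad → d_gc = Rσ = 12722.7 km
Rhumb: Δφ = +0.3235, Δλ = -2.1604, Δψ = +0.3422, q = Δφ/Δψ = 0.9454 → d_rh = R√(Δφ²+q²Δλ²) = 13147.5 km
Excess = (13147.5 − 12722.7) / 12722.7 = 424.8 / 12722.7 = 3.34% ≈ 3.3%

3.3%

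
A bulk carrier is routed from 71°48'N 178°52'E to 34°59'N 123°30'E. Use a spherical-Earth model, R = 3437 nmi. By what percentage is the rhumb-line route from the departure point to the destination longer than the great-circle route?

Great circle: σ = 0.8092 rad → d_gc = Rσ = 2781.2 nmi
Rhumb: Δφ = -0.6426, Δλ = -0.9663, Δψ = -1.1790, q = Δφ/Δψ = 0.5450 → d_rh = R√(Δφ²+q²Δλ²) = 2855.5 nmi
Excess = (2855.5 − 2781.2) / 2781.2 = 74.3 / 2781.2 = 2.67% ≈ 2.7%

2.7%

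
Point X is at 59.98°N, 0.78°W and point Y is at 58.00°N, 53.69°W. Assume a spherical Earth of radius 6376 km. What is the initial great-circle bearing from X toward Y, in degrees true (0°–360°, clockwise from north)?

θ = atan2( sin Δλ·cos φ₂ ,  cos φ₁ sin φ₂ − sin φ₁ cos φ₂ cos Δλ )
  = atan2(-0.4227, +0.1476) = 289.24°

289.2°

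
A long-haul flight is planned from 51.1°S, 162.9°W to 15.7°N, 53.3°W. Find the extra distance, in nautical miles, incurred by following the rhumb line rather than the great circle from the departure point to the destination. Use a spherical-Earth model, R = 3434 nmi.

197 nmi

Great circle: cos σ = sin φ₁ sin φ₂ + cos φ₁ cos φ₂ cos Δλ,  σ = 1.9970 rad → d_gc = 6857.6 nmi
Rhumb line: Δψ = +1.3184, q = Δφ/Δψ = 0.8843, d_rh = R√(Δφ²+q²Δλ²) = 7054.9 nmi
Excess = 7054.9 − 6857.6 = 197.3 ≈ 197 nmi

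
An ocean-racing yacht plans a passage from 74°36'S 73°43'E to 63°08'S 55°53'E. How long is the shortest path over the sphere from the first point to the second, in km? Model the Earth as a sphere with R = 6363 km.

cos σ = sin φ₁ sin φ₂ + cos φ₁ cos φ₂ cos Δλ
      = sin(-74.60°)sin(-63.13°) + cos(-74.60°)cos(-63.13°)cos(-17.83°) = 0.9743
σ = 13.024° → d = Rσ = 6363·0.22732 = 1446 km

1446 km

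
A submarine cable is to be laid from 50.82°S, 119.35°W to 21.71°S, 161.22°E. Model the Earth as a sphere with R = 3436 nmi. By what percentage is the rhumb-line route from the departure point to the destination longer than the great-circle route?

3.4%

Great circle: σ = 1.1654 rad → d_gc = Rσ = 4004.2 nmi
Rhumb: Δφ = +0.5081, Δλ = -1.3863, Δψ = +0.6448, q = Δφ/Δψ = 0.7879 → d_rh = R√(Δφ²+q²Δλ²) = 4139.3 nmi
Excess = (4139.3 − 4004.2) / 4004.2 = 135.1 / 4004.2 = 3.37% ≈ 3.4%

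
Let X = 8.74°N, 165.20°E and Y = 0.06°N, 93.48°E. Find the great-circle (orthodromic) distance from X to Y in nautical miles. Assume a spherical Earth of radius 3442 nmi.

4321 nmi

cos σ = sin φ₁ sin φ₂ + cos φ₁ cos φ₂ cos Δλ
      = sin(8.74°)sin(0.06°) + cos(8.74°)cos(0.06°)cos(-71.72°) = 0.3102
σ = 71.930° → d = Rσ = 3442·1.25542 = 4321 nmi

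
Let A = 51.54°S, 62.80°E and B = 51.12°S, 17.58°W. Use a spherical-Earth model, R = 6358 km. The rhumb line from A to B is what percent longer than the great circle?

Great circle: σ = 0.8301 rad → d_gc = Rσ = 5277.7 km
Rhumb: Δφ = +0.0073, Δλ = -1.4029, Δψ = +0.0117, q = Δφ/Δψ = 0.6248 → d_rh = R√(Δφ²+q²Δλ²) = 5573.4 km
Excess = (5573.4 − 5277.7) / 5277.7 = 295.7 / 5277.7 = 5.60% ≈ 5.6%

5.6%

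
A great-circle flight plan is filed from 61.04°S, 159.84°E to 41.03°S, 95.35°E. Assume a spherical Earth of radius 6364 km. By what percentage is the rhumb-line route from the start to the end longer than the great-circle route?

3.5%

Great circle: σ = 0.7500 rad → d_gc = Rσ = 4773.1 km
Rhumb: Δφ = +0.3492, Δλ = -1.1256, Δψ = +0.5673, q = Δφ/Δψ = 0.6156 → d_rh = R√(Δφ²+q²Δλ²) = 4938.2 km
Excess = (4938.2 − 4773.1) / 4773.1 = 165.1 / 4773.1 = 3.46% ≈ 3.5%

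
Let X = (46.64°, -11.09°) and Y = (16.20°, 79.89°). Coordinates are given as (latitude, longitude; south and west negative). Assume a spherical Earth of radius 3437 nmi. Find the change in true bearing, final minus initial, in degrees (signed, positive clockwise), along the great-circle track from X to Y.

+57.6°

At departure: θ₁ = atan2(sin Δλ cos φ₂, cos φ₁ sin φ₂ − sin φ₁ cos φ₂ cos Δλ) = 78.03°
At arrival: θ₂ = atan2(sin Δλ cos φ₁, −cos φ₂ sin φ₁ + sin φ₂ cos φ₁ cos Δλ) = 135.62°
Δθ = θ₂ − θ₁ = +57.6°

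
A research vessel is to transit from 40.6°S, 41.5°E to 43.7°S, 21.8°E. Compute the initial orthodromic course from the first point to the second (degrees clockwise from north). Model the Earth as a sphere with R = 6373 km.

251.5°

N = sin Δλ·cos φ₂ = -0.2437;  D = cos φ₁ sin φ₂ − sin φ₁ cos φ₂ cos Δλ = -0.0816
initial course = atan2(N, D) = 251.48°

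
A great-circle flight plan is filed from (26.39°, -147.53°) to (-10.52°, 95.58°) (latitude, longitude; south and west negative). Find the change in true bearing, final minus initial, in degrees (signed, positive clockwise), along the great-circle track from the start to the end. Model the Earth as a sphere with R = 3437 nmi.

At departure: θ₁ = atan2(sin Δλ cos φ₂, cos φ₁ sin φ₂ − sin φ₁ cos φ₂ cos Δλ) = 272.23°
At arrival: θ₂ = atan2(sin Δλ cos φ₁, −cos φ₂ sin φ₁ + sin φ₂ cos φ₁ cos Δλ) = 245.56°
Δθ = θ₂ − θ₁ = -26.7°

-26.7°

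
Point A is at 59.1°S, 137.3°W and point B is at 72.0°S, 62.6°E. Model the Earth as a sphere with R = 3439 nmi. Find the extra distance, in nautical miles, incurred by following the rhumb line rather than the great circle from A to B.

Great circle: cos σ = sin φ₁ sin φ₂ + cos φ₁ cos φ₂ cos Δλ,  σ = 0.8408 rad → d_gc = 2891.6 nmi
Rhumb line: Δψ = -0.5568, q = Δφ/Δψ = 0.4044, d_rh = R√(Δφ²+q²Δλ²) = 3962.3 nmi
Excess = 3962.3 − 2891.6 = 1070.7 ≈ 1071 nmi

1071 nmi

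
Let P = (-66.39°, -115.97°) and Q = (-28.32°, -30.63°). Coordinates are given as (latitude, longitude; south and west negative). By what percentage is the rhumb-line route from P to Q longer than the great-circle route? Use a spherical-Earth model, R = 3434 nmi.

Great circle: σ = 1.0890 rad → d_gc = Rσ = 3739.8 nmi
Rhumb: Δφ = +0.6644, Δλ = +1.4895, Δψ = +1.0497, q = Δφ/Δψ = 0.6330 → d_rh = R√(Δφ²+q²Δλ²) = 3960.9 nmi
Excess = (3960.9 − 3739.8) / 3739.8 = 221.1 / 3739.8 = 5.91% ≈ 5.9%

5.9%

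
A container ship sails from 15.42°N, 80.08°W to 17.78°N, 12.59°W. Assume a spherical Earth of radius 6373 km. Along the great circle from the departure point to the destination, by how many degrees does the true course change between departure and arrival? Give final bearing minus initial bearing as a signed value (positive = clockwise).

At departure: θ₁ = atan2(sin Δλ cos φ₂, cos φ₁ sin φ₂ − sin φ₁ cos φ₂ cos Δλ) = 77.35°
At arrival: θ₂ = atan2(sin Δλ cos φ₁, −cos φ₂ sin φ₁ + sin φ₂ cos φ₁ cos Δλ) = 98.97°
Δθ = θ₂ − θ₁ = +21.6°

+21.6°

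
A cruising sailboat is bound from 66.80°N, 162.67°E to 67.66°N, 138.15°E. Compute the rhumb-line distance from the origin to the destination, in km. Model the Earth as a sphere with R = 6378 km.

1061 km

Rhumb course C = atan2(Δλ, Δψ) with Δψ = ln[tan(π/4+φ₂/2)/tan(π/4+φ₁/2)] = +0.0388, Δλ = -0.4280 → C = 275.18°
d = R·|Δφ| / |cos C| = 6378·0.01501 / 0.09026 = 1061 km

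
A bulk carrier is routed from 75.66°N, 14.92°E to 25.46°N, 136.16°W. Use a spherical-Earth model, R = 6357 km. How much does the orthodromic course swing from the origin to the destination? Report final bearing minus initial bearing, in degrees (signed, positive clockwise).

-146.4°

Initial bearing θ₁ = atan2(sin Δλ cos φ₂, cos φ₁ sin φ₂ − sin φ₁ cos φ₂ cos Δλ) = 333.41°
Final bearing θ₂ = (initial bearing from the destination back to the start) + 180° = 187.05°
Δθ = θ₂ − θ₁ = -146.4°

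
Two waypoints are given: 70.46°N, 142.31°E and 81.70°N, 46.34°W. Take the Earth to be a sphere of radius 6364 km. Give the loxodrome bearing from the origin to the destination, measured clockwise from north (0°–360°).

Δψ = ln[tan(π/4+φ₂/2)/tan(π/4+φ₁/2)] = +0.8642
Δλ = +2.9906 rad (taken the short way round)
course = atan2(Δλ, Δψ) = 73.88°

73.9°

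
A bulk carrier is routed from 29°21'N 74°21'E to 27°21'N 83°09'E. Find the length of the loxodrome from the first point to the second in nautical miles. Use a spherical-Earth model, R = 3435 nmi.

479 nmi

Δψ = ln[tan(π/4+φ₂/2)/tan(π/4+φ₁/2)] = -0.0397;  Δφ = -0.0349 rad,  Δλ = +0.1536 rad
q = Δφ/Δψ = 0.8800
d = R·√(Δφ² + q²Δλ²) = 3435·0.13959 = 479 nmi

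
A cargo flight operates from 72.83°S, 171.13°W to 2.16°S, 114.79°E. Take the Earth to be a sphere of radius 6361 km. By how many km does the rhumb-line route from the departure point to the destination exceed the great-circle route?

321 km

Great circle: cos σ = sin φ₁ sin φ₂ + cos φ₁ cos φ₂ cos Δλ,  σ = 1.4536 rad → d_gc = 9246.4 km
Rhumb line: Δψ = +1.8530, q = Δφ/Δψ = 0.6656, d_rh = R√(Δφ²+q²Δλ²) = 9567.0 km
Excess = 9567.0 − 9246.4 = 320.6 ≈ 321 km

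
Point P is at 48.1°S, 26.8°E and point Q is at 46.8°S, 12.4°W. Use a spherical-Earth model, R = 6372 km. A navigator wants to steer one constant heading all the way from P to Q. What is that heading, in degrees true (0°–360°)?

272.8°

Meridional parts: M(φ₁)=-0.9601, M(φ₂)=-0.9265 → ΔM = +0.0336;  Δλ = -0.6842 rad
tan C = Δλ / ΔM = -20.3896 → C = 272.81°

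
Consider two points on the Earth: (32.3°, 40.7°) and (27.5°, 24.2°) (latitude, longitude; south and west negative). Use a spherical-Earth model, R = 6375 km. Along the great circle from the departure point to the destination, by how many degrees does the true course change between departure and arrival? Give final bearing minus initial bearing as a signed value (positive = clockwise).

-8.3°

At departure: θ₁ = atan2(sin Δλ cos φ₂, cos φ₁ sin φ₂ − sin φ₁ cos φ₂ cos Δλ) = 255.71°
At arrival: θ₂ = atan2(sin Δλ cos φ₁, −cos φ₂ sin φ₁ + sin φ₂ cos φ₁ cos Δλ) = 247.44°
Δθ = θ₂ − θ₁ = -8.3°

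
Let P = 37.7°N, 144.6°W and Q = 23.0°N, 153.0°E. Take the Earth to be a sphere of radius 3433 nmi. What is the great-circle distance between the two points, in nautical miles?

3284 nmi

cos σ = sin φ₁ sin φ₂ + cos φ₁ cos φ₂ cos Δλ
      = sin(37.70°)sin(23.00°) + cos(37.70°)cos(23.00°)cos(-62.40°) = 0.5764
σ = 54.804° → d = Rσ = 3433·0.95651 = 3284 nmi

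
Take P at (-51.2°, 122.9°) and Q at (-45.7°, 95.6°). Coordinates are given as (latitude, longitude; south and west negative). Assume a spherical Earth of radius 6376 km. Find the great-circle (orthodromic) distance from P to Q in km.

cos σ = sin φ₁ sin φ₂ + cos φ₁ cos φ₂ cos Δλ
      = sin(-51.20°)sin(-45.70°) + cos(-51.20°)cos(-45.70°)cos(-27.30°) = 0.9467
σ = 18.800° → d = Rσ = 6376·0.32811 = 2092 km

2092 km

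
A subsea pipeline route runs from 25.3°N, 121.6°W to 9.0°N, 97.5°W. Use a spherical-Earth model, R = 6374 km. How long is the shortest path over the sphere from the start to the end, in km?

3128 km

cos σ = sin φ₁ sin φ₂ + cos φ₁ cos φ₂ cos Δλ
      = sin(25.30°)sin(9.00°) + cos(25.30°)cos(9.00°)cos(24.10°) = 0.8820
σ = 28.119° → d = Rσ = 6374·0.49077 = 3128 km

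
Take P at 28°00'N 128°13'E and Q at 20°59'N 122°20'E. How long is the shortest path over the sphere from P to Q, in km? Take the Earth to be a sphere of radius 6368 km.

cos σ = sin φ₁ sin φ₂ + cos φ₁ cos φ₂ cos Δλ
      = sin(28.00°)sin(20.98°) + cos(28.00°)cos(20.98°)cos(-5.88°) = 0.9882
σ = 8.822° → d = Rσ = 6368·0.15398 = 981 km

981 km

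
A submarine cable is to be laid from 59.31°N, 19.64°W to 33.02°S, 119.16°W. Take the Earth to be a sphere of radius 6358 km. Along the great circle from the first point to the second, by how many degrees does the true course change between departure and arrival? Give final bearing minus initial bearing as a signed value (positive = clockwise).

At departure: θ₁ = atan2(sin Δλ cos φ₂, cos φ₁ sin φ₂ − sin φ₁ cos φ₂ cos Δλ) = 259.12°
At arrival: θ₂ = atan2(sin Δλ cos φ₁, −cos φ₂ sin φ₁ + sin φ₂ cos φ₁ cos Δλ) = 216.71°
Δθ = θ₂ − θ₁ = -42.4°

-42.4°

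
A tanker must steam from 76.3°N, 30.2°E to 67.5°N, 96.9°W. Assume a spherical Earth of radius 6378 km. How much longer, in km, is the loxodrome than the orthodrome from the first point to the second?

Great circle: cos σ = sin φ₁ sin φ₂ + cos φ₁ cos φ₂ cos Δλ,  σ = 0.5681 rad → d_gc = 3623.36 km
Rhumb line: Δψ = -0.5043, q = Δφ/Δψ = 0.3046, d_rh = R√(Δφ²+q²Δλ²) = 4418.91 km
Excess = 4418.91 − 3623.36 = 795.55 ≈ 796 km

796 km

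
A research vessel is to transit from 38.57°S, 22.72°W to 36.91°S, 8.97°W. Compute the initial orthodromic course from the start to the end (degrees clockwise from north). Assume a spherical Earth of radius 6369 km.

85.6°

θ = atan2( sin Δλ·cos φ₂ ,  cos φ₁ sin φ₂ − sin φ₁ cos φ₂ cos Δλ )
  = atan2(+0.1900, +0.0147) = 85.58°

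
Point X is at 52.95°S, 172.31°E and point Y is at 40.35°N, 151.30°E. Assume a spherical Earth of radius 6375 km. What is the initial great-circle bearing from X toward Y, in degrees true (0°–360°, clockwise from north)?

N = sin Δλ·cos φ₂ = -0.2732;  D = cos φ₁ sin φ₂ − sin φ₁ cos φ₂ cos Δλ = +0.9579
initial course = atan2(N, D) = 344.08°

344.1°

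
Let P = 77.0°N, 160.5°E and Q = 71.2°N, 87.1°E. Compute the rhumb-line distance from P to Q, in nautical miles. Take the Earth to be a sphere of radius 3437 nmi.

1243 nmi

Rhumb course C = atan2(Δλ, Δψ) with Δψ = ln[tan(π/4+φ₂/2)/tan(π/4+φ₁/2)] = -0.3736, Δλ = -1.2811 → C = 253.74°
d = R·|Δφ| / |cos C| = 3437·0.10123 / 0.27999 = 1243 nmi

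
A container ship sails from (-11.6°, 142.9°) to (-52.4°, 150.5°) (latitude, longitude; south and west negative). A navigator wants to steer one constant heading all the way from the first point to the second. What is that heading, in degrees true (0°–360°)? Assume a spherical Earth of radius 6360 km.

171.4°

Meridional parts: M(φ₁)=-0.2039, M(φ₂)=-1.0776 → ΔM = -0.8737;  Δλ = +0.1326 rad
tan C = Δλ / ΔM = -0.1518 → C = 171.37°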